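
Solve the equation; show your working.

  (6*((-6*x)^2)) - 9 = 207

Step 1. [(6*((-6*x)^2)) - 9 = 207] add 9: x sits inside (… - 9), so sub: 6*((-6*x)^2) = 216.
Step 2. [6*((-6*x)^2) = 216] 6 out front; divide by 6, so div: (-6*x)^2 = 36.
Step 3. [(-6*x)^2 = 36] LHS squared, RHS 36 ≥ 0: apply √ (±) ⇒ sqrt: -6*x = 6 or -6.
Step 4. [-6*x = 6 or -6] LHS = -6·(…); ÷-6 both sides, so div: x = -1 or 1.

Answer: x ∈ {-1, 1}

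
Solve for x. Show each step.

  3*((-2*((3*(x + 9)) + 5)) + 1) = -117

Step 1. [3*((-2*((3*(x + 9)) + 5)) + 1) = -117] 3·(inner) — divide through by 3. So div: (-2*((3*(x + 9)) + 5)) + 1 = -39.
Step 2. [(-2*((3*(x + 9)) + 5)) + 1 = -39] 1 comes off first (subtract 1), so sub: -2*((3*(x + 9)) + 5) = -40.
Step 3. [-2*((3*(x + 9)) + 5) = -40] -2·(inner) — divide through by -2 ⇒ div: (3*(x + 9)) + 5 = 20.
Step 4. [(3*(x + 9)) + 5 = 20] 5 comes off first (subtract 5). So sub: 3*(x + 9) = 15.
Step 5. [3*(x + 9) = 15] leading coefficient 3: divide by 3. So div: x + 9 = 5.
Step 6. [x + 9 = 5] +9 is outermost — subtract 9 both sides. So sub: x = -4.

Answer: x ∈ {-4}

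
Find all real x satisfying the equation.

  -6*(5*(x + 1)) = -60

Step 1. [-6*(5*(x + 1)) = -60] divide by the outer -6. So div: 5*(x + 1) = 10.
Step 2. [5*(x + 1) = 10] LHS = 5·(…); ÷5 both sides. So div: x + 1 = 2.
Step 3. [x + 1 = 2] subtract 1: x sits inside (… + 1), so sub: x = 1.

Answer: x ∈ {1}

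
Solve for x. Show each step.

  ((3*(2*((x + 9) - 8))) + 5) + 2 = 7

Step 1. [((3*(2*((x + 9) - 8))) + 5) + 2 = 7] subtract 2: x sits inside (… + 2), so sub: (3*(2*((x + 9) - 8))) + 5 = 5.
Step 2. [(3*(2*((x + 9) - 8))) + 5 = 5] +5 is outermost — subtract 5 both sides, so sub: 3*(2*((x + 9) - 8)) = 0.
Step 3. [3*(2*((x + 9) - 8)) = 0] divide by the outer 3, so div: 2*((x + 9) - 8) = 0.
Step 4. [2*((x + 9) - 8) = 0] 2·(inner) — divide through by 2. So div: (x + 9) - 8 = 0.
Step 5. [(x + 9) - 8 = 0] -8 is outermost — add 8 both sides ⇒ sub: x + 9 = 8.
Step 6. [x + 9 = 8] the outer +9 inverts by subtracting 9. So sub: x = -1.

Answer: x ∈ {-1}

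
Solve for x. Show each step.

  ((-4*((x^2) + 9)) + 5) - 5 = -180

Step 1. [((-4*((x^2) + 9)) + 5) - 5 = -180] -5 is outermost — add 5 both sides, so sub: (-4*((x^2) + 9)) + 5 = -175.
Step 2. [(-4*((x^2) + 9)) + 5 = -175] the outer +5 inverts by subtracting 5 ⇒ sub: -4*((x^2) + 9) = -180.
Step 3. [-4*((x^2) + 9) = -180] leading coefficient -4: divide by -4, so div: (x^2) + 9 = 45.
Step 4. [(x^2) + 9 = 45] the outer +9 inverts by subtracting 9 ⇒ sub: x^2 = 36.
Step 5. [x^2 = 36] 36 ≥ 0, LHS is (·)² — take ±√, so sqrt: x = 6 or -6.

Answer: x ∈ {-6, 6}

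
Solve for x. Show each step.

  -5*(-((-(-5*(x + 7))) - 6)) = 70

Step 1. [-5*(-((-(-5*(x + 7))) - 6)) = 70] -5·(inner) — divide through by -5, so div: -((-(-5*(x + 7))) - 6) = -14.
Step 2. [-((-(-5*(x + 7))) - 6) = -14] flip signs both sides ⇒ neg: (-(-5*(x + 7))) - 6 = 14.
Step 3. [(-(-5*(x + 7))) - 6 = 14] 6 comes off first (add 6), so sub: -(-5*(x + 7)) = 20.
Step 4. [-(-5*(x + 7)) = 20] leading − — multiply by −1, so neg: -5*(x + 7) = -20.
Step 5. [-5*(x + 7) = -20] divide by the outer -5. So div: x + 7 = 4.
Step 6. [x + 7 = 4] peel the +7: subtract 7 from each side. So sub: x = -3.

Answer: x ∈ {-3}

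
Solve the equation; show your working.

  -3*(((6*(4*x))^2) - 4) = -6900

Step 1. [-3*(((6*(4*x))^2) - 4) = -6900] divide by the outer -3 ⇒ div: ((6*(4*x))^2) - 4 = 2300.
Step 2. [((6*(4*x))^2) - 4 = 2300] the outer -4 inverts by adding 4 ⇒ sub: (6*(4*x))^2 = 2304.
Step 3. [(6*(4*x))^2 = 2304] LHS squared, RHS 2304 ≥ 0: apply √ (±), so sqrt: 6*(4*x) = 48 or -48.
Step 4. [6*(4*x) = 48 or -48] leading coefficient 6: divide by 6 ⇒ div: 4*x = 8 or -8.
Step 5. [4*x = 8 or -8] LHS = 4·(…); ÷4 both sides ⇒ div: x = 2 or -2.

Answer: x ∈ {-2, 2}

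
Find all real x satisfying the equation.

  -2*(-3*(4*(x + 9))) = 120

Step 1. [-2*(-3*(4*(x + 9))) = 120] leading coefficient -2: divide by -2 ⇒ div: -3*(4*(x + 9)) = -60.
Step 2. [-3*(4*(x + 9)) = -60] divide by the outer -3. So div: 4*(x + 9) = 20.
Step 3. [4*(x + 9) = 20] divide by the outer 4. So div: x + 9 = 5.
Step 4. [x + 9 = 5] +9 is outermost — subtract 9 both sides. So sub: x = -4.

Answer: x ∈ {-4}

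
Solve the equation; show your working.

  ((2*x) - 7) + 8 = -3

Step 1. [((2*x) - 7) + 8 = -3] the outer +8 inverts by subtracting 8, so sub: (2*x) - 7 = -11.
Step 2. [(2*x) - 7 = -11] -7 is outermost — add 7 both sides ⇒ sub: 2*x = -4.
Step 3. [2*x = -4] 2 out front; divide by 2. So div: x = -2.

Answer: x ∈ {-2}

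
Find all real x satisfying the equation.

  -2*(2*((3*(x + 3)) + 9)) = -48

Step 1. [-2*(2*((3*(x + 3)) + 9)) = -48] leading coefficient -2: divide by -2. So div: 2*((3*(x + 3)) + 9) = 24.
Step 2. [2*((3*(x + 3)) + 9) = 24] divide by the outer 2, so div: (3*(x + 3)) + 9 = 12.
Step 3. [(3*(x + 3)) + 9 = 12] +9 is outermost — subtract 9 both sides. So sub: 3*(x + 3) = 3.
Step 4. [3*(x + 3) = 3] leading coefficient 3: divide by 3. So div: x + 3 = 1.
Step 5. [x + 3 = 1] subtract 3: x sits inside (… + 3). So sub: x = -2.

Answer: x ∈ {-2}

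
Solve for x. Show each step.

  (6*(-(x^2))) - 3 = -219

Step 1. [(6*(-(x^2))) - 3 = -219] 3 comes off first (add 3). So sub: 6*(-(x^2)) = -216.
Step 2. [6*(-(x^2)) = -216] leading coefficient 6: divide by 6 ⇒ div: -(x^2) = -36.
Step 3. [-(x^2) = -36] flip signs both sides. So neg: x^2 = 36.
Step 4. [x^2 = 36] 36 ≥ 0, LHS is (·)² — take ±√. So sqrt: x = 6 or -6.

Answer: x ∈ {-6, 6}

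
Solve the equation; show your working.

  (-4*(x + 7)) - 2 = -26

Step 1. [(-4*(x + 7)) - 2 = -26] peel the -2: add 2 from each side ⇒ sub: -4*(x + 7) = -24.
Step 2. [-4*(x + 7) = -24] divide by the outer -4, so div: x + 7 = 6.
Step 3. [x + 7 = 6] peel the +7: subtract 7 from each side. So sub: x = -1.

Answer: x ∈ {-1}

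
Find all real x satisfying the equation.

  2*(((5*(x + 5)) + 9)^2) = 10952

Step 1. [2*(((5*(x + 5)) + 9)^2) = 10952] 2·(inner) — divide through by 2. So div: ((5*(x + 5)) + 9)^2 = 5476.
Step 2. [((5*(x + 5)) + 9)^2 = 5476] LHS squared, RHS 5476 ≥ 0: apply √ (±). So sqrt: (5*(x + 5)) + 9 = 74 or -74.
Step 3. [(5*(x + 5)) + 9 = 74 or -74] +9 is outermost — subtract 9 both sides. So sub: 5*(x + 5) = 65 or -83.
Step 4. [5*(x + 5) = 65 or -83] LHS = 5·(…); ÷5 both sides. So div: x + 5 = 13 or -83/5.
Step 5. [x + 5 = 13 or -83/5] peel the +5: subtract 5 from each side ⇒ sub: x = 8 or -108/5.

Answer: x ∈ {-108/5, 8}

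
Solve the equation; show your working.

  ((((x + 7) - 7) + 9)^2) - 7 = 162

Step 1. [((((x + 7) - 7) + 9)^2) - 7 = 162] add 7: x sits inside (… - 7), so sub: (((x + 7) - 7) + 9)^2 = 169.
Step 2. [(((x + 7) - 7) + 9)^2 = 169] 169 ≥ 0, LHS is (·)² — take ±√ ⇒ sqrt: ((x + 7) - 7) + 9 = 13 or -13.
Step 3. [((x + 7) - 7) + 9 = 13 or -13] the outer +9 inverts by subtracting 9, so sub: (x + 7) - 7 = 4 or -22.
Step 4. [(x + 7) - 7 = 4 or -22] -7 is outermost — add 7 both sides, so sub: x + 7 = 11 or -15.
Step 5. [x + 7 = 11 or -15] the outer +7 inverts by subtracting 7 ⇒ sub: x = 4 or -22.

Answer: x ∈ {-22, 4}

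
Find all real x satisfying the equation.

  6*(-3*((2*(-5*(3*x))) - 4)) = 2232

Step 1. [6*(-3*((2*(-5*(3*x))) - 4)) = 2232] 6 out front; divide by 6. So div: -3*((2*(-5*(3*x))) - 4) = 372.
Step 2. [-3*((2*(-5*(3*x))) - 4) = 372] LHS = -3·(…); ÷-3 both sides, so div: (2*(-5*(3*x))) - 4 = -124.
Step 3. [(2*(-5*(3*x))) - 4 = -124] peel the -4: add 4 from each side. So sub: 2*(-5*(3*x)) = -120.
Step 4. [2*(-5*(3*x)) = -120] leading coefficient 2: divide by 2 ⇒ div: -5*(3*x) = -60.
Step 5. [-5*(3*x) = -60] LHS = -5·(…); ÷-5 both sides, so div: 3*x = 12.
Step 6. [3*x = 12] 3 out front; divide by 3, so div: x = 4.

Answer: x ∈ {4}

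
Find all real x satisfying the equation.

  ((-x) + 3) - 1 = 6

Step 1. [((-x) + 3) - 1 = 6] -1 is outermost — add 1 both sides, so sub: (-x) + 3 = 7.
Step 2. [(-x) + 3 = 7] subtract 3: x sits inside (… + 3). So sub: -x = 4.
Step 3. [-x = 4] leading − — multiply by −1. So neg: x = -4.

Answer: x ∈ {-4}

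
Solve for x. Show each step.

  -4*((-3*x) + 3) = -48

Step 1. [-4*((-3*x) + 3) = -48] leading coefficient -4: divide by -4. So div: (-3*x) + 3 = 12.
Step 2. [(-3*x) + 3 = 12] subtract 3: x sits inside (… + 3). So sub: -3*x = 9.
Step 3. [-3*x = 9] LHS = -3·(…); ÷-3 both sides ⇒ div: x = -3.

Answer: x ∈ {-3}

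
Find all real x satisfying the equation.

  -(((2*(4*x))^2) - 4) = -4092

Step 1. [-(((2*(4*x))^2) - 4) = -4092] LHS negated; negate both sides, so neg: ((2*(4*x))^2) - 4 = 4092.
Step 2. [((2*(4*x))^2) - 4 = 4092] add 4: x sits inside (… - 4) ⇒ sub: (2*(4*x))^2 = 4096.
Step 3. [(2*(4*x))^2 = 4096] 4096 ≥ 0, LHS is (·)² — take ±√. So sqrt: 2*(4*x) = 64 or -64.
Step 4. [2*(4*x) = 64 or -64] 2 out front; divide by 2 ⇒ div: 4*x = 32 or -32.
Step 5. [4*x = 32 or -32] 4·(inner) — divide through by 4. So div: x = 8 or -8.

Answer: x ∈ {-8, 8}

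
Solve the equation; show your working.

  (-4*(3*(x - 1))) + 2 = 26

Step 1. [(-4*(3*(x - 1))) + 2 = 26] peel the +2: subtract 2 from each side, so sub: -4*(3*(x - 1)) = 24.
Step 2. [-4*(3*(x - 1)) = 24] -4·(inner) — divide through by -4, so div: 3*(x - 1) = -6.
Step 3. [3*(x - 1) = -6] divide by the outer 3 ⇒ div: x - 1 = -2.
Step 4. [x - 1 = -2] peel the -1: add 1 from each side ⇒ sub: x = -1.

Answer: x ∈ {-1}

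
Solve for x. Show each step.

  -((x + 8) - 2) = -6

Step 1. [-((x + 8) - 2) = -6] LHS negated; negate both sides, so neg: (x + 8) - 2 = 6.
Step 2. [(x + 8) - 2 = 6] add 2: x sits inside (… - 2), so sub: x + 8 = 8.
Step 3. [x + 8 = 8] the outer +8 inverts by subtracting 8 ⇒ sub: x = 0.

Answer: x ∈ {0}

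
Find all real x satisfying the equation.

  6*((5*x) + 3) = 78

Step 1. [6*((5*x) + 3) = 78] 6 out front; divide by 6, so div: (5*x) + 3 = 13.
Step 2. [(5*x) + 3 = 13] the outer +3 inverts by subtracting 3 ⇒ sub: 5*x = 10.
Step 3. [5*x = 10] 5·(inner) — divide through by 5, so div: x = 2.

Answer: x ∈ {2}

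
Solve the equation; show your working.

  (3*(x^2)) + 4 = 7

Step 1. [(3*(x^2)) + 4 = 7] peel the +4: subtract 4 from each side ⇒ sub: 3*(x^2) = 3.
Step 2. [3*(x^2) = 3] divide by the outer 3 ⇒ div: x^2 = 1.
Step 3. [x^2 = 1] √ both sides: 1 ≥ 0 gives two branches. So sqrt: x = 1 or -1.

Answer: x ∈ {-1, 1}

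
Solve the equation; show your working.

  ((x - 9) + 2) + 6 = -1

Step 1. [((x - 9) + 2) + 6 = -1] peel the +6: subtract 6 from each side, so sub: (x - 9) + 2 = -7.
Step 2. [(x - 9) + 2 = -7] the outer +2 inverts by subtracting 2 ⇒ sub: x - 9 = -9.
Step 3. [x - 9 = -9] the outer -9 inverts by adding 9. So sub: x = 0.

Answer: x ∈ {0}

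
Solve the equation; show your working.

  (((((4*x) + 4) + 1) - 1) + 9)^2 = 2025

Step 1. [(((((4*x) + 4) + 1) - 1) + 9)^2 = 2025] LHS squared, RHS 2025 ≥ 0: apply √ (±). So sqrt: ((((4*x) + 4) + 1) - 1) + 9 = 45 or -45.
Step 2. [((((4*x) + 4) + 1) - 1) + 9 = 45 or -45] peel the +9: subtract 9 from each side ⇒ sub: (((4*x) + 4) + 1) - 1 = 36 or -54.
Step 3. [(((4*x) + 4) + 1) - 1 = 36 or -54] peel the -1: add 1 from each side, so sub: ((4*x) + 4) + 1 = 37 or -53.
Step 4. [((4*x) + 4) + 1 = 37 or -53] 1 comes off first (subtract 1), so sub: (4*x) + 4 = 36 or -54.
Step 5. [(4*x) + 4 = 36 or -54] peel the +4: subtract 4 from each side ⇒ sub: 4*x = 32 or -58.
Step 6. [4*x = 32 or -58] LHS = 4·(…); ÷4 both sides, so div: x = 8 or -29/2.

Answer: x ∈ {-29/2, 8}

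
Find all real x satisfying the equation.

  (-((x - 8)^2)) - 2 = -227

Step 1. [(-((x - 8)^2)) - 2 = -227] peel the -2: add 2 from each side ⇒ sub: -((x - 8)^2) = -225.
Step 2. [-((x - 8)^2) = -225] leading − — multiply by −1. So neg: (x - 8)^2 = 225.
Step 3. [(x - 8)^2 = 225] √ both sides: 225 ≥ 0 gives two branches. So sqrt: x - 8 = 15 or -15.
Step 4. [x - 8 = 15 or -15] 8 comes off first (add 8), so sub: x = 23 or -7.

Answer: x ∈ {-7, 23}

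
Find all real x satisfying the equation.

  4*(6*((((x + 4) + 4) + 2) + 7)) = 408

Step 1. [4*(6*((((x + 4) + 4) + 2) + 7)) = 408] divide by the outer 4, so div: 6*((((x + 4) + 4) + 2) + 7) = 102.
Step 2. [6*((((x + 4) + 4) + 2) + 7) = 102] 6 out front; divide by 6, so div: (((x + 4) + 4) + 2) + 7 = 17.
Step 3. [(((x + 4) + 4) + 2) + 7 = 17] peel the +7: subtract 7 from each side, so sub: ((x + 4) + 4) + 2 = 10.
Step 4. [((x + 4) + 4) + 2 = 10] 2 comes off first (subtract 2), so sub: (x + 4) + 4 = 8.
Step 5. [(x + 4) + 4 = 8] +4 is outermost — subtract 4 both sides ⇒ sub: x + 4 = 4.
Step 6. [x + 4 = 4] 4 comes off first (subtract 4), so sub: x = 0.

Answer: x ∈ {0}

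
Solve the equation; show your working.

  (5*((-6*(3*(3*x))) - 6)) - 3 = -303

Step 1. [(5*((-6*(3*(3*x))) - 6)) - 3 = -303] peel the -3: add 3 from each side, so sub: 5*((-6*(3*(3*x))) - 6) = -300.
Step 2. [5*((-6*(3*(3*x))) - 6) = -300] 5·(inner) — divide through by 5. So div: (-6*(3*(3*x))) - 6 = -60.
Step 3. [(-6*(3*(3*x))) - 6 = -60] -6 is outermost — add 6 both sides ⇒ sub: -6*(3*(3*x)) = -54.
Step 4. [-6*(3*(3*x)) = -54] LHS = -6·(…); ÷-6 both sides ⇒ div: 3*(3*x) = 9.
Step 5. [3*(3*x) = 9] 3 out front; divide by 3, so div: 3*x = 3.
Step 6. [3*x = 3] leading coefficient 3: divide by 3, so div: x = 1.

Answer: x ∈ {1}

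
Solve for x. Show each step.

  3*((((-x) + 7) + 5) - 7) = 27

Step 1. [3*((((-x) + 7) + 5) - 7) = 27] divide by the outer 3, so div: (((-x) + 7) + 5) - 7 = 9.
Step 2. [(((-x) + 7) + 5) - 7 = 9] -7 is outermost — add 7 both sides ⇒ sub: ((-x) + 7) + 5 = 16.
Step 3. [((-x) + 7) + 5 = 16] +5 is outermost — subtract 5 both sides. So sub: (-x) + 7 = 11.
Step 4. [(-x) + 7 = 11] peel the +7: subtract 7 from each side ⇒ sub: -x = 4.
Step 5. [-x = 4] leading − — multiply by −1 ⇒ neg: x = -4.

Answer: x ∈ {-4}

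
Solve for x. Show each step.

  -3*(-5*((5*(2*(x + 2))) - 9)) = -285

Step 1. [-3*(-5*((5*(2*(x + 2))) - 9)) = -285] LHS = -3·(…); ÷-3 both sides. So div: -5*((5*(2*(x + 2))) - 9) = 95.
Step 2. [-5*((5*(2*(x + 2))) - 9) = 95] -5·(inner) — divide through by -5, so div: (5*(2*(x + 2))) - 9 = -19.
Step 3. [(5*(2*(x + 2))) - 9 = -19] add 9: x sits inside (… - 9), so sub: 5*(2*(x + 2)) = -10.
Step 4. [5*(2*(x + 2)) = -10] divide by the outer 5 ⇒ div: 2*(x + 2) = -2.
Step 5. [2*(x + 2) = -2] 2·(inner) — divide through by 2. So div: x + 2 = -1.
Step 6. [x + 2 = -1] +2 is outermost — subtract 2 both sides, so sub: x = -3.

Answer: x ∈ {-3}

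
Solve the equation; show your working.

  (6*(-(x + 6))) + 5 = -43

Step 1. [(6*(-(x + 6))) + 5 = -43] subtract 5: x sits inside (… + 5) ⇒ sub: 6*(-(x + 6)) = -48.
Step 2. [6*(-(x + 6)) = -48] leading coefficient 6: divide by 6 ⇒ div: -(x + 6) = -8.
Step 3. [-(x + 6) = -8] LHS negated; negate both sides ⇒ neg: x + 6 = 8.
Step 4. [x + 6 = 8] subtract 6: x sits inside (… + 6). So sub: x = 2.

Answer: x ∈ {2}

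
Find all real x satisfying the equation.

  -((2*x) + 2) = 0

Step 1. [-((2*x) + 2) = 0] leading − — multiply by −1 ⇒ neg: (2*x) + 2 = 0.
Step 2. [(2*x) + 2 = 0] common factor 2 (LHS and 0) — divide through. So factor: x + 1 = 0.
Step 3. [x + 1 = 0] peel the +1: subtract 1 from each side, so sub: x = -1.

Answer: x ∈ {-1}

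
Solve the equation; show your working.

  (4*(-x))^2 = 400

Step 1. [(4*(-x))^2 = 400] 400 ≥ 0, LHS is (·)² — take ±√, so sqrt: 4*(-x) = 20 or -20.
Step 2. [4*(-x) = 20 or -20] leading coefficient 4: divide by 4, so div: -x = 5 or -5.
Step 3. [-x = 5 or -5] leading − — multiply by −1, so neg: x = -5 or 5.

Answer: x ∈ {-5, 5}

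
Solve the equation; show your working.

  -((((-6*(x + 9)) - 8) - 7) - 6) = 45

Step 1. [-((((-6*(x + 9)) - 8) - 7) - 6) = 45] leading − — multiply by −1 ⇒ neg: (((-6*(x + 9)) - 8) - 7) - 6 = -45.
Step 2. [(((-6*(x + 9)) - 8) - 7) - 6 = -45] add 6: x sits inside (… - 6), so sub: ((-6*(x + 9)) - 8) - 7 = -39.
Step 3. [((-6*(x + 9)) - 8) - 7 = -39] the outer -7 inverts by adding 7, so sub: (-6*(x + 9)) - 8 = -32.
Step 4. [(-6*(x + 9)) - 8 = -32] add 8: x sits inside (… - 8) ⇒ sub: -6*(x + 9) = -24.
Step 5. [-6*(x + 9) = -24] LHS = -6·(…); ÷-6 both sides ⇒ div: x + 9 = 4.
Step 6. [x + 9 = 4] subtract 9: x sits inside (… + 9). So sub: x = -5.

Answer: x ∈ {-5}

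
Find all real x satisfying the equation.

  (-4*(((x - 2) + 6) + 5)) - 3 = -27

Step 1. [(-4*(((x - 2) + 6) + 5)) - 3 = -27] add 3: x sits inside (… - 3) ⇒ sub: -4*(((x - 2) + 6) + 5) = -24.
Step 2. [-4*(((x - 2) + 6) + 5) = -24] leading coefficient -4: divide by -4, so div: ((x - 2) + 6) + 5 = 6.
Step 3. [((x - 2) + 6) + 5 = 6] the outer +5 inverts by subtracting 5. So sub: (x - 2) + 6 = 1.
Step 4. [(x - 2) + 6 = 1] the outer +6 inverts by subtracting 6. So sub: x - 2 = -5.
Step 5. [x - 2 = -5] -2 is outermost — add 2 both sides. So sub: x = -3.

Answer: x ∈ {-3}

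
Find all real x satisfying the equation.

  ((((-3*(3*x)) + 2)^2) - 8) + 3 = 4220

Step 1. [((((-3*(3*x)) + 2)^2) - 8) + 3 = 4220] subtract 3: x sits inside (… + 3). So sub: (((-3*(3*x)) + 2)^2) - 8 = 4217.
Step 2. [(((-3*(3*x)) + 2)^2) - 8 = 4217] -8 is outermost — add 8 both sides ⇒ sub: ((-3*(3*x)) + 2)^2 = 4225.
Step 3. [((-3*(3*x)) + 2)^2 = 4225] 4225 ≥ 0, LHS is (·)² — take ±√ ⇒ sqrt: (-3*(3*x)) + 2 = 65 or -65.
Step 4. [(-3*(3*x)) + 2 = 65 or -65] the outer +2 inverts by subtracting 2 ⇒ sub: -3*(3*x) = 63 or -67.
Step 5. [-3*(3*x) = 63 or -67] divide by the outer -3, so div: 3*x = -21 or 67/3.
Step 6. [3*x = -21 or 67/3] leading coefficient 3: divide by 3 ⇒ div: x = -7 or 67/9.

Answer: x ∈ {-7, 67/9}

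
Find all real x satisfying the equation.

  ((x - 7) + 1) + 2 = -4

Step 1. [((x - 7) + 1) + 2 = -4] peel the +2: subtract 2 from each side, so sub: (x - 7) + 1 = -6.
Step 2. [(x - 7) + 1 = -6] peel the +1: subtract 1 from each side, so sub: x - 7 = -7.
Step 3. [x - 7 = -7] add 7: x sits inside (… - 7) ⇒ sub: x = 0.

Answer: x ∈ {0}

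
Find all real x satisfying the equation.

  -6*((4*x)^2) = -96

Step 1. [-6*((4*x)^2) = -96] -6 out front; divide by -6 ⇒ div: (4*x)^2 = 16.
Step 2. [(4*x)^2 = 16] 16 ≥ 0, LHS is (·)² — take ±√. So sqrt: 4*x = 4 or -4.
Step 3. [4*x = 4 or -4] 4·(inner) — divide through by 4 ⇒ div: x = 1 or -1.

Answer: x ∈ {-1, 1}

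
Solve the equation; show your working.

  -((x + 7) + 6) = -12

Step 1. [-((x + 7) + 6) = -12] flip signs both sides, so neg: (x + 7) + 6 = 12.
Step 2. [(x + 7) + 6 = 12] +6 is outermost — subtract 6 both sides ⇒ sub: x + 7 = 6.
Step 3. [x + 7 = 6] peel the +7: subtract 7 from each side ⇒ sub: x = -1.

Answer: x ∈ {-1}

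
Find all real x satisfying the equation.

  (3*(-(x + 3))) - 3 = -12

Step 1. [(3*(-(x + 3))) - 3 = -12] 3 | LHS and 3 | -12: pull 3 out. So factor: (-(x + 3)) - 1 = -4.
Step 2. [(-(x + 3)) - 1 = -4] add 1: x sits inside (… - 1) ⇒ sub: -(x + 3) = -3.
Step 3. [-(x + 3) = -3] flip signs both sides. So neg: x + 3 = 3.
Step 4. [x + 3 = 3] subtract 3: x sits inside (… + 3), so sub: x = 0.

Answer: x ∈ {0}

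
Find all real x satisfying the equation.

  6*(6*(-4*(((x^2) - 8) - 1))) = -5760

Step 1. [6*(6*(-4*(((x^2) - 8) - 1))) = -5760] 6·(inner) — divide through by 6 ⇒ div: 6*(-4*(((x^2) - 8) - 1)) = -960.
Step 2. [6*(-4*(((x^2) - 8) - 1)) = -960] 6·(inner) — divide through by 6. So div: -4*(((x^2) - 8) - 1) = -160.
Step 3. [-4*(((x^2) - 8) - 1) = -160] divide by the outer -4, so div: ((x^2) - 8) - 1 = 40.
Step 4. [((x^2) - 8) - 1 = 40] peel the -1: add 1 from each side ⇒ sub: (x^2) - 8 = 41.
Step 5. [(x^2) - 8 = 41] the outer -8 inverts by adding 8. So sub: x^2 = 49.
Step 6. [x^2 = 49] LHS squared, RHS 49 ≥ 0: apply √ (±). So sqrt: x = 7 or -7.

Answer: x ∈ {-7, 7}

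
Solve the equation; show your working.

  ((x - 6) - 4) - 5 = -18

Step 1. [((x - 6) - 4) - 5 = -18] peel the -5: add 5 from each side, so sub: (x - 6) - 4 = -13.
Step 2. [(x - 6) - 4 = -13] -4 is outermost — add 4 both sides. So sub: x - 6 = -9.
Step 3. [x - 6 = -9] the outer -6 inverts by adding 6 ⇒ sub: x = -3.

Answer: x ∈ {-3}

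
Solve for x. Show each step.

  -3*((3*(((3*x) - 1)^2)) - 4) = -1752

Step 1. [-3*((3*(((3*x) - 1)^2)) - 4) = -1752] divide by the outer -3, so div: (3*(((3*x) - 1)^2)) - 4 = 584.
Step 2. [(3*(((3*x) - 1)^2)) - 4 = 584] add 4: x sits inside (… - 4) ⇒ sub: 3*(((3*x) - 1)^2) = 588.
Step 3. [3*(((3*x) - 1)^2) = 588] divide by the outer 3 ⇒ div: ((3*x) - 1)^2 = 196.
Step 4. [((3*x) - 1)^2 = 196] √ both sides: 196 ≥ 0 gives two branches ⇒ sqrt: (3*x) - 1 = 14 or -14.
Step 5. [(3*x) - 1 = 14 or -14] the outer -1 inverts by adding 1, so sub: 3*x = 15 or -13.
Step 6. [3*x = 15 or -13] 3 out front; divide by 3, so div: x = 5 or -13/3.

Answer: x ∈ {-13/3, 5}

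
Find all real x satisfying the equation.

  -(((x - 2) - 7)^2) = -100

Step 1. [-(((x - 2) - 7)^2) = -100] LHS negated; negate both sides ⇒ neg: ((x - 2) - 7)^2 = 100.
Step 2. [((x - 2) - 7)^2 = 100] √ both sides: 100 ≥ 0 gives two branches ⇒ sqrt: (x - 2) - 7 = 10 or -10.
Step 3. [(x - 2) - 7 = 10 or -10] peel the -7: add 7 from each side, so sub: x - 2 = 17 or -3.
Step 4. [x - 2 = 17 or -3] -2 is outermost — add 2 both sides. So sub: x = 19 or -1.

Answer: x ∈ {-1, 19}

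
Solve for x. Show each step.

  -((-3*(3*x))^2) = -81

Step 1. [-((-3*(3*x))^2) = -81] flip signs both sides ⇒ neg: (-3*(3*x))^2 = 81.
Step 2. [(-3*(3*x))^2 = 81] LHS squared, RHS 81 ≥ 0: apply √ (±), so sqrt: -3*(3*x) = 9 or -9.
Step 3. [-3*(3*x) = 9 or -9] LHS = -3·(…); ÷-3 both sides. So div: 3*x = -3 or 3.
Step 4. [3*x = -3 or 3] leading coefficient 3: divide by 3. So div: x = -1 or 1.

Answer: x ∈ {-1, 1}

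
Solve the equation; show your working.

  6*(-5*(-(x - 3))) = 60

Step 1. [6*(-5*(-(x - 3))) = 60] 6 out front; divide by 6, so div: -5*(-(x - 3)) = 10.
Step 2. [-5*(-(x - 3)) = 10] leading coefficient -5: divide by -5, so div: -(x - 3) = -2.
Step 3. [-(x - 3) = -2] leading − — multiply by −1 ⇒ neg: x - 3 = 2.
Step 4. [x - 3 = 2] add 3: x sits inside (… - 3) ⇒ sub: x = 5.

Answer: x ∈ {5}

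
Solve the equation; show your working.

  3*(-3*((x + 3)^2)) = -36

Step 1. [3*(-3*((x + 3)^2)) = -36] 3·(inner) — divide through by 3, so div: -3*((x + 3)^2) = -12.
Step 2. [-3*((x + 3)^2) = -12] LHS = -3·(…); ÷-3 both sides. So div: (x + 3)^2 = 4.
Step 3. [(x + 3)^2 = 4] √ both sides: 4 ≥ 0 gives two branches ⇒ sqrt: x + 3 = 2 or -2.
Step 4. [x + 3 = 2 or -2] subtract 3: x sits inside (… + 3), so sub: x = -1 or -5.

Answer: x ∈ {-5, -1}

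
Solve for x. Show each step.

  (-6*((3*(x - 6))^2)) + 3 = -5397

Step 1. [(-6*((3*(x - 6))^2)) + 3 = -5397] peel the +3: subtract 3 from each side, so sub: -6*((3*(x - 6))^2) = -5400.
Step 2. [-6*((3*(x - 6))^2) = -5400] -6·(inner) — divide through by -6 ⇒ div: (3*(x - 6))^2 = 900.
Step 3. [(3*(x - 6))^2 = 900] 900 ≥ 0, LHS is (·)² — take ±√, so sqrt: 3*(x - 6) = 30 or -30.
Step 4. [3*(x - 6) = 30 or -30] 3 out front; divide by 3. So div: x - 6 = 10 or -10.
Step 5. [x - 6 = 10 or -10] -6 is outermost — add 6 both sides ⇒ sub: x = 16 or -4.

Answer: x ∈ {-4, 16}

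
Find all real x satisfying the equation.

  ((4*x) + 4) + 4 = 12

Step 1. [((4*x) + 4) + 4 = 12] 4 comes off first (subtract 4) ⇒ sub: (4*x) + 4 = 8.
Step 2. [(4*x) + 4 = 8] +4 is outermost — subtract 4 both sides, so sub: 4*x = 4.
Step 3. [4*x = 4] divide by the outer 4 ⇒ div: x = 1.

Answer: x ∈ {1}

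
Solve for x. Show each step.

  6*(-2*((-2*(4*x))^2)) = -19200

Step 1. [6*(-2*((-2*(4*x))^2)) = -19200] LHS = 6·(…); ÷6 both sides, so div: -2*((-2*(4*x))^2) = -3200.
Step 2. [-2*((-2*(4*x))^2) = -3200] leading coefficient -2: divide by -2, so div: (-2*(4*x))^2 = 1600.
Step 3. [(-2*(4*x))^2 = 1600] 1600 ≥ 0, LHS is (·)² — take ±√. So sqrt: -2*(4*x) = 40 or -40.
Step 4. [-2*(4*x) = 40 or -40] LHS = -2·(…); ÷-2 both sides ⇒ div: 4*x = -20 or 20.
Step 5. [4*x = -20 or 20] divide by the outer 4 ⇒ div: x = -5 or 5.

Answer: x ∈ {-5, 5}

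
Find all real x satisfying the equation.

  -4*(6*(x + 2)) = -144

Step 1. [-4*(6*(x + 2)) = -144] -4·(inner) — divide through by -4. So div: 6*(x + 2) = 36.
Step 2. [6*(x + 2) = 36] 6 out front; divide by 6 ⇒ div: x + 2 = 6.
Step 3. [x + 2 = 6] 2 comes off first (subtract 2). So sub: x = 4.

Answer: x ∈ {4}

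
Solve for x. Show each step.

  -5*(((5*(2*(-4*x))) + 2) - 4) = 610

Step 1. [-5*(((5*(2*(-4*x))) + 2) - 4) = 610] LHS = -5·(…); ÷-5 both sides, so div: ((5*(2*(-4*x))) + 2) - 4 = -122.
Step 2. [((5*(2*(-4*x))) + 2) - 4 = -122] the outer -4 inverts by adding 4. So sub: (5*(2*(-4*x))) + 2 = -118.
Step 3. [(5*(2*(-4*x))) + 2 = -118] 2 comes off first (subtract 2) ⇒ sub: 5*(2*(-4*x)) = -120.
Step 4. [5*(2*(-4*x)) = -120] 5·(inner) — divide through by 5. So div: 2*(-4*x) = -24.
Step 5. [2*(-4*x) = -24] LHS = 2·(…); ÷2 both sides ⇒ div: -4*x = -12.
Step 6. [-4*x = -12] leading coefficient -4: divide by -4, so div: x = 3.

Answer: x ∈ {3}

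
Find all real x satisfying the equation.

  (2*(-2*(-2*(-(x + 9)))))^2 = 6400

Step 1. [(2*(-2*(-2*(-(x + 9)))))^2 = 6400] LHS squared, RHS 6400 ≥ 0: apply √ (±), so sqrt: 2*(-2*(-2*(-(x + 9)))) = 80 or -80.
Step 2. [2*(-2*(-2*(-(x + 9)))) = 80 or -80] leading coefficient 2: divide by 2. So div: -2*(-2*(-(x + 9))) = 40 or -40.
Step 3. [-2*(-2*(-(x + 9))) = 40 or -40] -2 out front; divide by -2, so div: -2*(-(x + 9)) = -20 or 20.
Step 4. [-2*(-(x + 9)) = -20 or 20] -2·(inner) — divide through by -2, so div: -(x + 9) = 10 or -10.
Step 5. [-(x + 9) = 10 or -10] LHS negated; negate both sides ⇒ neg: x + 9 = -10 or 10.
Step 6. [x + 9 = -10 or 10] subtract 9: x sits inside (… + 9) ⇒ sub: x = -19 or 1.

Answer: x ∈ {-19, 1}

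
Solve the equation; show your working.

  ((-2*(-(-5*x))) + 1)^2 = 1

Step 1. [((-2*(-(-5*x))) + 1)^2 = 1] 1 ≥ 0, LHS is (·)² — take ±√, so sqrt: (-2*(-(-5*x))) + 1 = 1 or -1.
Step 2. [(-2*(-(-5*x))) + 1 = 1 or -1] subtract 1: x sits inside (… + 1). So sub: -2*(-(-5*x)) = 0 or -2.
Step 3. [-2*(-(-5*x)) = 0 or -2] divide by the outer -2. So div: -(-5*x) = 0 or 1.
Step 4. [-(-5*x) = 0 or 1] flip signs both sides ⇒ neg: -5*x = 0 or -1.
Step 5. [-5*x = 0 or -1] divide by the outer -5, so div: x = 0 or 1/5.

Answer: x ∈ {0, 1/5}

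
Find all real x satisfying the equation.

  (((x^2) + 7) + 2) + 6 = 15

Step 1. [(((x^2) + 7) + 2) + 6 = 15] 6 comes off first (subtract 6) ⇒ sub: ((x^2) + 7) + 2 = 9.
Step 2. [((x^2) + 7) + 2 = 9] the outer +2 inverts by subtracting 2, so sub: (x^2) + 7 = 7.
Step 3. [(x^2) + 7 = 7] the outer +7 inverts by subtracting 7 ⇒ sub: x^2 = 0.
Step 4. [x^2 = 0] LHS squared, RHS 0 ≥ 0: apply √ (±), so sqrt: x = 0.

Answer: x ∈ {0}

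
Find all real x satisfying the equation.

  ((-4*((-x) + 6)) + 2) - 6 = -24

Step 1. [((-4*((-x) + 6)) + 2) - 6 = -24] the outer -6 inverts by adding 6 ⇒ sub: (-4*((-x) + 6)) + 2 = -18.
Step 2. [(-4*((-x) + 6)) + 2 = -18] +2 is outermost — subtract 2 both sides ⇒ sub: -4*((-x) + 6) = -20.
Step 3. [-4*((-x) + 6) = -20] leading coefficient -4: divide by -4 ⇒ div: (-x) + 6 = 5.
Step 4. [(-x) + 6 = 5] peel the +6: subtract 6 from each side, so sub: -x = -1.
Step 5. [-x = -1] flip signs both sides ⇒ neg: x = 1.

Answer: x ∈ {1}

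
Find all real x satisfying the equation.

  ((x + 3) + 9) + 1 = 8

Step 1. [((x + 3) + 9) + 1 = 8] subtract 1: x sits inside (… + 1), so sub: (x + 3) + 9 = 7.
Step 2. [(x + 3) + 9 = 7] peel the +9: subtract 9 from each side, so sub: x + 3 = -2.
Step 3. [x + 3 = -2] peel the +3: subtract 3 from each side, so sub: x = -5.

Answer: x ∈ {-5}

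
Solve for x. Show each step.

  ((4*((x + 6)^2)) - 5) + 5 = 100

Step 1. [((4*((x + 6)^2)) - 5) + 5 = 100] 5 comes off first (subtract 5). So sub: (4*((x + 6)^2)) - 5 = 95.
Step 2. [(4*((x + 6)^2)) - 5 = 95] the outer -5 inverts by adding 5 ⇒ sub: 4*((x + 6)^2) = 100.
Step 3. [4*((x + 6)^2) = 100] leading coefficient 4: divide by 4. So div: (x + 6)^2 = 25.
Step 4. [(x + 6)^2 = 25] √ both sides: 25 ≥ 0 gives two branches. So sqrt: x + 6 = 5 or -5.
Step 5. [x + 6 = 5 or -5] 6 comes off first (subtract 6), so sub: x = -1 or -11.

Answer: x ∈ {-11, -1}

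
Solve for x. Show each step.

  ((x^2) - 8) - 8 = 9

Step 1. [((x^2) - 8) - 8 = 9] -8 is outermost — add 8 both sides. So sub: (x^2) - 8 = 17.
Step 2. [(x^2) - 8 = 17] peel the -8: add 8 from each side. So sub: x^2 = 25.
Step 3. [x^2 = 25] √ both sides: 25 ≥ 0 gives two branches. So sqrt: x = 5 or -5.

Answer: x ∈ {-5, 5}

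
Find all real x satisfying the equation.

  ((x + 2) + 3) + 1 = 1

Step 1. [((x + 2) + 3) + 1 = 1] +1 is outermost — subtract 1 both sides. So sub: (x + 2) + 3 = 0.
Step 2. [(x + 2) + 3 = 0] the outer +3 inverts by subtracting 3 ⇒ sub: x + 2 = -3.
Step 3. [x + 2 = -3] 2 comes off first (subtract 2). So sub: x = -5.

Answer: x ∈ {-5}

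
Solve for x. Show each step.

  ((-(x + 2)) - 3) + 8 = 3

Step 1. [((-(x + 2)) - 3) + 8 = 3] peel the +8: subtract 8 from each side, so sub: (-(x + 2)) - 3 = -5.
Step 2. [(-(x + 2)) - 3 = -5] -3 is outermost — add 3 both sides ⇒ sub: -(x + 2) = -2.
Step 3. [-(x + 2) = -2] LHS negated; negate both sides, so neg: x + 2 = 2.
Step 4. [x + 2 = 2] +2 is outermost — subtract 2 both sides. So sub: x = 0.

Answer: x ∈ {0}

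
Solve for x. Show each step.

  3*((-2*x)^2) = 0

Step 1. [3*((-2*x)^2) = 0] leading coefficient 3: divide by 3 ⇒ div: (-2*x)^2 = 0.
Step 2. [(-2*x)^2 = 0] √ both sides: 0 ≥ 0 gives two branches ⇒ sqrt: -2*x = 0.
Step 3. [-2*x = 0] -2 out front; divide by -2. So div: x = 0.

Answer: x ∈ {0}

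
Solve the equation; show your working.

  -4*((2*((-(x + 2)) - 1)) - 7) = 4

Step 1. [-4*((2*((-(x + 2)) - 1)) - 7) = 4] LHS = -4·(…); ÷-4 both sides ⇒ div: (2*((-(x + 2)) - 1)) - 7 = -1.
Step 2. [(2*((-(x + 2)) - 1)) - 7 = -1] add 7: x sits inside (… - 7) ⇒ sub: 2*((-(x + 2)) - 1) = 6.
Step 3. [2*((-(x + 2)) - 1) = 6] 2 out front; divide by 2. So div: (-(x + 2)) - 1 = 3.
Step 4. [(-(x + 2)) - 1 = 3] add 1: x sits inside (… - 1). So sub: -(x + 2) = 4.
Step 5. [-(x + 2) = 4] LHS negated; negate both sides ⇒ neg: x + 2 = -4.
Step 6. [x + 2 = -4] the outer +2 inverts by subtracting 2, so sub: x = -6.

Answer: x ∈ {-6}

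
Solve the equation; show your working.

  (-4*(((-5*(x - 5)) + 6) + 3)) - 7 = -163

Step 1. [(-4*(((-5*(x - 5)) + 6) + 3)) - 7 = -163] -7 is outermost — add 7 both sides, so sub: -4*(((-5*(x - 5)) + 6) + 3) = -156.
Step 2. [-4*(((-5*(x - 5)) + 6) + 3) = -156] divide by the outer -4 ⇒ div: ((-5*(x - 5)) + 6) + 3 = 39.
Step 3. [((-5*(x - 5)) + 6) + 3 = 39] subtract 3: x sits inside (… + 3). So sub: (-5*(x - 5)) + 6 = 36.
Step 4. [(-5*(x - 5)) + 6 = 36] +6 is outermost — subtract 6 both sides. So sub: -5*(x - 5) = 30.
Step 5. [-5*(x - 5) = 30] -5 out front; divide by -5, so div: x - 5 = -6.
Step 6. [x - 5 = -6] the outer -5 inverts by adding 5, so sub: x = -1.

Answer: x ∈ {-1}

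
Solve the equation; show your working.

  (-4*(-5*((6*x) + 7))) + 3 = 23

Step 1. [(-4*(-5*((6*x) + 7))) + 3 = 23] the outer +3 inverts by subtracting 3. So sub: -4*(-5*((6*x) + 7)) = 20.
Step 2. [-4*(-5*((6*x) + 7)) = 20] divide by the outer -4. So div: -5*((6*x) + 7) = -5.
Step 3. [-5*((6*x) + 7) = -5] -5 out front; divide by -5, so div: (6*x) + 7 = 1.
Step 4. [(6*x) + 7 = 1] +7 is outermost — subtract 7 both sides ⇒ sub: 6*x = -6.
Step 5. [6*x = -6] 6 out front; divide by 6. So div: x = -1.

Answer: x ∈ {-1}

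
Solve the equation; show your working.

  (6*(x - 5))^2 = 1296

Step 1. [(6*(x - 5))^2 = 1296] LHS squared, RHS 1296 ≥ 0: apply √ (±), so sqrt: 6*(x - 5) = 36 or -36.
Step 2. [6*(x - 5) = 36 or -36] divide by the outer 6, so div: x - 5 = 6 or -6.
Step 3. [x - 5 = 6 or -6] 5 comes off first (add 5). So sub: x = 11 or -1.

Answer: x ∈ {-1, 11}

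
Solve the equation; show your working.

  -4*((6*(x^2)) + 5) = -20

Step 1. [-4*((6*(x^2)) + 5) = -20] LHS = -4·(…); ÷-4 both sides ⇒ div: (6*(x^2)) + 5 = 5.
Step 2. [(6*(x^2)) + 5 = 5] +5 is outermost — subtract 5 both sides. So sub: 6*(x^2) = 0.
Step 3. [6*(x^2) = 0] leading coefficient 6: divide by 6, so div: x^2 = 0.
Step 4. [x^2 = 0] LHS squared, RHS 0 ≥ 0: apply √ (±) ⇒ sqrt: x = 0.

Answer: x ∈ {0}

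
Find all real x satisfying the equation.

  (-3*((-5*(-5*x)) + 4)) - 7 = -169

Step 1. [(-3*((-5*(-5*x)) + 4)) - 7 = -169] -7 is outermost — add 7 both sides, so sub: -3*((-5*(-5*x)) + 4) = -162.
Step 2. [-3*((-5*(-5*x)) + 4) = -162] -3 out front; divide by -3. So div: (-5*(-5*x)) + 4 = 54.
Step 3. [(-5*(-5*x)) + 4 = 54] 4 comes off first (subtract 4). So sub: -5*(-5*x) = 50.
Step 4. [-5*(-5*x) = 50] -5 out front; divide by -5. So div: -5*x = -10.
Step 5. [-5*x = -10] -5 out front; divide by -5. So div: x = 2.

Answer: x ∈ {2}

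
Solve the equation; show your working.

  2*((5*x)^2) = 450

Step 1. [2*((5*x)^2) = 450] leading coefficient 2: divide by 2. So div: (5*x)^2 = 225.
Step 2. [(5*x)^2 = 225] LHS squared, RHS 225 ≥ 0: apply √ (±). So sqrt: 5*x = 15 or -15.
Step 3. [5*x = 15 or -15] divide by the outer 5. So div: x = 3 or -3.

Answer: x ∈ {-3, 3}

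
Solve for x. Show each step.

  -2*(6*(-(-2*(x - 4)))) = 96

Step 1. [-2*(6*(-(-2*(x - 4)))) = 96] -2 out front; divide by -2. So div: 6*(-(-2*(x - 4))) = -48.
Step 2. [6*(-(-2*(x - 4))) = -48] 6·(inner) — divide through by 6. So div: -(-2*(x - 4)) = -8.
Step 3. [-(-2*(x - 4)) = -8] leading − — multiply by −1. So neg: -2*(x - 4) = 8.
Step 4. [-2*(x - 4) = 8] divide by the outer -2. So div: x - 4 = -4.
Step 5. [x - 4 = -4] -4 is outermost — add 4 both sides. So sub: x = 0.

Answer: x ∈ {0}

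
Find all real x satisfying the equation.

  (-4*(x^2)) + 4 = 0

Step 1. [(-4*(x^2)) + 4 = 0] 4 comes off first (subtract 4), so sub: -4*(x^2) = -4.
Step 2. [-4*(x^2) = -4] LHS = -4·(…); ÷-4 both sides. So div: x^2 = 1.
Step 3. [x^2 = 1] √ both sides: 1 ≥ 0 gives two branches, so sqrt: x = 1 or -1.

Answer: x ∈ {-1, 1}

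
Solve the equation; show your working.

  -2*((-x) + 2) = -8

Step 1. [-2*((-x) + 2) = -8] divide by the outer -2, so div: (-x) + 2 = 4.
Step 2. [(-x) + 2 = 4] 2 comes off first (subtract 2). So sub: -x = 2.
Step 3. [-x = 2] LHS negated; negate both sides ⇒ neg: x = -2.

Answer: x ∈ {-2}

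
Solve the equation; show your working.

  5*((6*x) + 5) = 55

Step 1. [5*((6*x) + 5) = 55] leading coefficient 5: divide by 5, so div: (6*x) + 5 = 11.
Step 2. [(6*x) + 5 = 11] peel the +5: subtract 5 from each side. So sub: 6*x = 6.
Step 3. [6*x = 6] leading coefficient 6: divide by 6 ⇒ div: x = 1.

Answer: x ∈ {1}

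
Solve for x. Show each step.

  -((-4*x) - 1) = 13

Step 1. [-((-4*x) - 1) = 13] flip signs both sides ⇒ neg: (-4*x) - 1 = -13.
Step 2. [(-4*x) - 1 = -13] the outer -1 inverts by adding 1. So sub: -4*x = -12.
Step 3. [-4*x = -12] leading coefficient -4: divide by -4. So div: x = 3.

Answer: x ∈ {3}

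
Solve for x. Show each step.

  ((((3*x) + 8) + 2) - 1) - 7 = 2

Step 1. [((((3*x) + 8) + 2) - 1) - 7 = 2] add 7: x sits inside (… - 7) ⇒ sub: (((3*x) + 8) + 2) - 1 = 9.
Step 2. [(((3*x) + 8) + 2) - 1 = 9] peel the -1: add 1 from each side. So sub: ((3*x) + 8) + 2 = 10.
Step 3. [((3*x) + 8) + 2 = 10] the outer +2 inverts by subtracting 2 ⇒ sub: (3*x) + 8 = 8.
Step 4. [(3*x) + 8 = 8] peel the +8: subtract 8 from each side. So sub: 3*x = 0.
Step 5. [3*x = 0] 3 out front; divide by 3. So div: x = 0.

Answer: x ∈ {0}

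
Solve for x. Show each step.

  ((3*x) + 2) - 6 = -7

Step 1. [((3*x) + 2) - 6 = -7] 6 comes off first (add 6). So sub: (3*x) + 2 = -1.
Step 2. [(3*x) + 2 = -1] peel the +2: subtract 2 from each side ⇒ sub: 3*x = -3.
Step 3. [3*x = -3] 3·(inner) — divide through by 3 ⇒ div: x = -1.

Answer: x ∈ {-1}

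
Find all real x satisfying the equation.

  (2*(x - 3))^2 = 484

Step 1. [(2*(x - 3))^2 = 484] √ both sides: 484 ≥ 0 gives two branches, so sqrt: 2*(x - 3) = 22 or -22.
Step 2. [2*(x - 3) = 22 or -22] leading coefficient 2: divide by 2 ⇒ div: x - 3 = 11 or -11.
Step 3. [x - 3 = 11 or -11] 3 comes off first (add 3), so sub: x = 14 or -8.

Answer: x ∈ {-8, 14}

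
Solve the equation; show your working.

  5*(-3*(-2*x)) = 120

Step 1. [5*(-3*(-2*x)) = 120] leading coefficient 5: divide by 5 ⇒ div: -3*(-2*x) = 24.
Step 2. [-3*(-2*x) = 24] LHS = -3·(…); ÷-3 both sides. So div: -2*x = -8.
Step 3. [-2*x = -8] divide by the outer -2. So div: x = 4.

Answer: x ∈ {4}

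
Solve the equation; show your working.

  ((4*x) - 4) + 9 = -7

Step 1. [((4*x) - 4) + 9 = -7] subtract 9: x sits inside (… + 9) ⇒ sub: (4*x) - 4 = -16.
Step 2. [(4*x) - 4 = -16] 4 divides every term; factor it out. So factor: x - 1 = -4.
Step 3. [x - 1 = -4] add 1: x sits inside (… - 1) ⇒ sub: x = -3.

Answer: x ∈ {-3}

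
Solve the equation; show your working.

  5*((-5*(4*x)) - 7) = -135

Step 1. [5*((-5*(4*x)) - 7) = -135] 5 out front; divide by 5. So div: (-5*(4*x)) - 7 = -27.
Step 2. [(-5*(4*x)) - 7 = -27] peel the -7: add 7 from each side. So sub: -5*(4*x) = -20.
Step 3. [-5*(4*x) = -20] LHS = -5·(…); ÷-5 both sides, so div: 4*x = 4.
Step 4. [4*x = 4] divide by the outer 4. So div: x = 1.

Answer: x ∈ {1}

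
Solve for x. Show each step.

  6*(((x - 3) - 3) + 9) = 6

Step 1. [6*(((x - 3) - 3) + 9) = 6] 6 out front; divide by 6. So div: ((x - 3) - 3) + 9 = 1.
Step 2. [((x - 3) - 3) + 9 = 1] subtract 9: x sits inside (… + 9) ⇒ sub: (x - 3) - 3 = -8.
Step 3. [(x - 3) - 3 = -8] 3 comes off first (add 3) ⇒ sub: x - 3 = -5.
Step 4. [x - 3 = -5] -3 is outermost — add 3 both sides, so sub: x = -2.

Answer: x ∈ {-2}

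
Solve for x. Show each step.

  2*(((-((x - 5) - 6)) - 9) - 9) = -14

Step 1. [2*(((-((x - 5) - 6)) - 9) - 9) = -14] 2 out front; divide by 2, so div: ((-((x - 5) - 6)) - 9) - 9 = -7.
Step 2. [((-((x - 5) - 6)) - 9) - 9 = -7] -9 is outermost — add 9 both sides ⇒ sub: (-((x - 5) - 6)) - 9 = 2.
Step 3. [(-((x - 5) - 6)) - 9 = 2] 9 comes off first (add 9). So sub: -((x - 5) - 6) = 11.
Step 4. [-((x - 5) - 6) = 11] leading − — multiply by −1. So neg: (x - 5) - 6 = -11.
Step 5. [(x - 5) - 6 = -11] add 6: x sits inside (… - 6) ⇒ sub: x - 5 = -5.
Step 6. [x - 5 = -5] 5 comes off first (add 5) ⇒ sub: x = 0.

Answer: x ∈ {0}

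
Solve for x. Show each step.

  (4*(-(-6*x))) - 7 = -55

Step 1. [(4*(-(-6*x))) - 7 = -55] 7 comes off first (add 7), so sub: 4*(-(-6*x)) = -48.
Step 2. [4*(-(-6*x)) = -48] 4·(inner) — divide through by 4. So div: -(-6*x) = -12.
Step 3. [-(-6*x) = -12] LHS negated; negate both sides ⇒ neg: -6*x = 12.
Step 4. [-6*x = 12] LHS = -6·(…); ÷-6 both sides ⇒ div: x = -2.

Answer: x ∈ {-2}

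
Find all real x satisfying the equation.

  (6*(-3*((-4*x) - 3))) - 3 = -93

Step 1. [(6*(-3*((-4*x) - 3))) - 3 = -93] -3 is outermost — add 3 both sides, so sub: 6*(-3*((-4*x) - 3)) = -90.
Step 2. [6*(-3*((-4*x) - 3)) = -90] leading coefficient 6: divide by 6, so div: -3*((-4*x) - 3) = -15.
Step 3. [-3*((-4*x) - 3) = -15] leading coefficient -3: divide by -3, so div: (-4*x) - 3 = 5.
Step 4. [(-4*x) - 3 = 5] -3 is outermost — add 3 both sides, so sub: -4*x = 8.
Step 5. [-4*x = 8] -4 out front; divide by -4 ⇒ div: x = -2.

Answer: x ∈ {-2}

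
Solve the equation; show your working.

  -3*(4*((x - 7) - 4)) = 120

Step 1. [-3*(4*((x - 7) - 4)) = 120] LHS = -3·(…); ÷-3 both sides ⇒ div: 4*((x - 7) - 4) = -40.
Step 2. [4*((x - 7) - 4) = -40] 4·(inner) — divide through by 4, so div: (x - 7) - 4 = -10.
Step 3. [(x - 7) - 4 = -10] add 4: x sits inside (… - 4) ⇒ sub: x - 7 = -6.
Step 4. [x - 7 = -6] add 7: x sits inside (… - 7), so sub: x = 1.

Answer: x ∈ {1}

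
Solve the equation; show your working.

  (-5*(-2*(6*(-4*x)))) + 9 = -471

Step 1. [(-5*(-2*(6*(-4*x)))) + 9 = -471] subtract 9: x sits inside (… + 9). So sub: -5*(-2*(6*(-4*x))) = -480.
Step 2. [-5*(-2*(6*(-4*x))) = -480] leading coefficient -5: divide by -5, so div: -2*(6*(-4*x)) = 96.
Step 3. [-2*(6*(-4*x)) = 96] LHS = -2·(…); ÷-2 both sides. So div: 6*(-4*x) = -48.
Step 4. [6*(-4*x) = -48] divide by the outer 6. So div: -4*x = -8.
Step 5. [-4*x = -8] leading coefficient -4: divide by -4. So div: x = 2.

Answer: x ∈ {2}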